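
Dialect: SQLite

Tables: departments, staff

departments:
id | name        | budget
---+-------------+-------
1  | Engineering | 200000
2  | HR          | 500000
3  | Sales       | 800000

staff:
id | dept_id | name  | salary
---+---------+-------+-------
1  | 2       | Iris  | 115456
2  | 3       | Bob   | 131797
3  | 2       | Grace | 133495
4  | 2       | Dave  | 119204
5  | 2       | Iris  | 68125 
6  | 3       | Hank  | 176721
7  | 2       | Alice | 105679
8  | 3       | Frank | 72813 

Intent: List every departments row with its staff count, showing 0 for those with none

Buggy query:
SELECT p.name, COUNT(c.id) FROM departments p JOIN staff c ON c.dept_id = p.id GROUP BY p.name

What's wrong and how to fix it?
Bug: An inner join excludes parents with zero children

Fix: Switch to LEFT JOIN to retain unmatched parent rows

Corrected query:
SELECT p.name, COUNT(c.id) FROM departments p LEFT JOIN staff c ON c.dept_id = p.id GROUP BY p.name

Result:
name        | COUNT(c.id)
------------+------------
Engineering | 0          
HR          | 5          
Sales       | 3          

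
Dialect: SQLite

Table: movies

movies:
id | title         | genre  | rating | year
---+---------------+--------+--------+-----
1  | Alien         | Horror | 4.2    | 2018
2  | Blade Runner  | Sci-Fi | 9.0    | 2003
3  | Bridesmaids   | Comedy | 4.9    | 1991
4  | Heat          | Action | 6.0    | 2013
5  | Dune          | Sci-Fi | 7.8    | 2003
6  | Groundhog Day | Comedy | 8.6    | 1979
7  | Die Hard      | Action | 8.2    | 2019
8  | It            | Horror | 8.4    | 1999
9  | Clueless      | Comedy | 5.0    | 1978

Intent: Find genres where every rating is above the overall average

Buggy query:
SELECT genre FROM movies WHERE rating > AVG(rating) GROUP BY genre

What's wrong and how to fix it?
Bug: WHERE evaluates per row before aggregation, so AVG() is unavailable

Fix: Compute the overall average in a scalar subquery and compare each group's MIN against it in HAVING

Corrected query:
SELECT genre FROM movies GROUP BY genre HAVING MIN(rating) > (SELECT AVG(rating) FROM movies)

Result:
genre 
------
Sci-Fi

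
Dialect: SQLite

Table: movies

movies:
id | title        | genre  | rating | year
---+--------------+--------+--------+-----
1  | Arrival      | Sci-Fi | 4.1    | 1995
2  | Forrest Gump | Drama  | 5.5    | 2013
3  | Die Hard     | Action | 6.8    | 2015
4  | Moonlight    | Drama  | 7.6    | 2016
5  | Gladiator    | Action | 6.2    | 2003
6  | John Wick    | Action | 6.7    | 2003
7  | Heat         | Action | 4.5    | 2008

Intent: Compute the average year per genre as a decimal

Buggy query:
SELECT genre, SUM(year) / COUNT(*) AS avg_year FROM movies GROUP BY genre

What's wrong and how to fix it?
Bug: SUM(year) and COUNT(*) are both integers; the division truncates the fractional part

Fix: Cast one side to REAL so the division keeps the fractional part

Corrected query:
SELECT genre, SUM(year) * 1.0 / COUNT(*) AS avg_year FROM movies GROUP BY genre

Result:
genre  | avg_year
-------+---------
Action | 2007.25 
Drama  | 2014.5  
Sci-Fi | 1995    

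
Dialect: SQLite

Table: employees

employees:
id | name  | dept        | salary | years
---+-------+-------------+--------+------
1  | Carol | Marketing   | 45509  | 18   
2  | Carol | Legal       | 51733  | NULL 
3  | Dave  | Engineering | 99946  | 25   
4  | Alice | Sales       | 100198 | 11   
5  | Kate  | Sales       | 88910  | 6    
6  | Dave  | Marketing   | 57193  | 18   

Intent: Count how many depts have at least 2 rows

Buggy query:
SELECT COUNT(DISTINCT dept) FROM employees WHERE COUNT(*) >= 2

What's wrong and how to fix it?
Bug: COUNT(*) cannot appear in WHERE; the per-group count doesn't exist yet

Fix: Group first with HAVING COUNT(*) >= 2, then COUNT the resulting groups

Corrected query:
SELECT COUNT(*) FROM (SELECT dept FROM employees GROUP BY dept HAVING COUNT(*) >= 2)

Result:
COUNT(*)
--------
2       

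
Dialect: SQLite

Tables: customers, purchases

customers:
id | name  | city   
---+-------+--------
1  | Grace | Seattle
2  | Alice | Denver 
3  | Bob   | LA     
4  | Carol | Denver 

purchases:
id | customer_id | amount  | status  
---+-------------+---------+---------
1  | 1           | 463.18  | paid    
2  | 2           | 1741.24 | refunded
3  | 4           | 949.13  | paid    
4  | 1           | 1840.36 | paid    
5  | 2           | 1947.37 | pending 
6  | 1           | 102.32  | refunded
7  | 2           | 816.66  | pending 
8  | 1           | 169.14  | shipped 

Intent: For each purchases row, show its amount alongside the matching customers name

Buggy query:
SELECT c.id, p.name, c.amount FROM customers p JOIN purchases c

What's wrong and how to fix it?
Bug: Missing join condition: each purchases row is matched to all customers rows instead of just its own

Fix: Specify the join condition linking the foreign key to the parent id

Corrected query:
SELECT c.id, p.name, c.amount FROM customers p JOIN purchases c ON c.customer_id = p.id

Result:
id | name  | amount 
---+-------+--------
1  | Grace | 463.18 
2  | Alice | 1741.24
3  | Carol | 949.13 
4  | Grace | 1840.36
5  | Alice | 1947.37
6  | Grace | 102.32 
7  | Alice | 816.66 
8  | Grace | 169.14 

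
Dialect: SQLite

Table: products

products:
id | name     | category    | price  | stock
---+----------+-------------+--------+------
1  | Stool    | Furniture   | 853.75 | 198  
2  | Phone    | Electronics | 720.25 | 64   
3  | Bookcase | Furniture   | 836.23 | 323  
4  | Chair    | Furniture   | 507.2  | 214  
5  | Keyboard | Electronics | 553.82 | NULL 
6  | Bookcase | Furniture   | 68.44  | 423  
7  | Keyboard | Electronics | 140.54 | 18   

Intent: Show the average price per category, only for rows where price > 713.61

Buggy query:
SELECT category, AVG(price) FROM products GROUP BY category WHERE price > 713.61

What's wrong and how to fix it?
Bug: WHERE cannot follow GROUP BY

Fix: Move the WHERE clause before GROUP BY

Corrected query:
SELECT category, AVG(price) FROM products WHERE price > 713.61 GROUP BY category

Result:
category    | AVG(price)
------------+-----------
Electronics | 720.25    
Furniture   | 844.99    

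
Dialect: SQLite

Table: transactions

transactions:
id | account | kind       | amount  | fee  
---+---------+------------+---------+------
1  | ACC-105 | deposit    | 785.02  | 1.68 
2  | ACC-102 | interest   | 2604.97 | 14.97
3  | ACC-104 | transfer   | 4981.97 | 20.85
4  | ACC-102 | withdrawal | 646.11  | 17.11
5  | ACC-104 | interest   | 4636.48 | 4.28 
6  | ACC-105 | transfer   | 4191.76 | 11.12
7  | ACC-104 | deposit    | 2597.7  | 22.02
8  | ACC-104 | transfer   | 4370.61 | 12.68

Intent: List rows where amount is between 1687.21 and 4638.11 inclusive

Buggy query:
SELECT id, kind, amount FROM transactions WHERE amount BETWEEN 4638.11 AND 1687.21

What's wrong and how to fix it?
Bug: The bounds are reversed; BETWEEN a AND b requires a <= b to match anything

Fix: Swap the bounds so the smaller value comes first

Corrected query:
SELECT id, kind, amount FROM transactions WHERE amount BETWEEN 1687.21 AND 4638.11

Result:
id | kind     | amount 
---+----------+--------
2  | interest | 2604.97
5  | interest | 4636.48
6  | transfer | 4191.76
7  | deposit  | 2597.7 
8  | transfer | 4370.61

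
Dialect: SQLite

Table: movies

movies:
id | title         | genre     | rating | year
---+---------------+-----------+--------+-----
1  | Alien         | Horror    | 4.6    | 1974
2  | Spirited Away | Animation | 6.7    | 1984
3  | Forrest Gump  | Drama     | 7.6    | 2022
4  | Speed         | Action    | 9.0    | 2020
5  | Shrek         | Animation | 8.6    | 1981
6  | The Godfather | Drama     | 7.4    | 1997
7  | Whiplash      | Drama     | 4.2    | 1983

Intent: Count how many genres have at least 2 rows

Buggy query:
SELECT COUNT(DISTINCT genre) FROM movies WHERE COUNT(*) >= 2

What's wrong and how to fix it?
Bug: WHERE filters individual rows, not groups, so a group-level COUNT is invalid there

Fix: Group first with HAVING COUNT(*) >= 2, then COUNT the resulting groups

Corrected query:
SELECT COUNT(*) FROM (SELECT genre FROM movies GROUP BY genre HAVING COUNT(*) >= 2)

Result:
COUNT(*)
--------
2       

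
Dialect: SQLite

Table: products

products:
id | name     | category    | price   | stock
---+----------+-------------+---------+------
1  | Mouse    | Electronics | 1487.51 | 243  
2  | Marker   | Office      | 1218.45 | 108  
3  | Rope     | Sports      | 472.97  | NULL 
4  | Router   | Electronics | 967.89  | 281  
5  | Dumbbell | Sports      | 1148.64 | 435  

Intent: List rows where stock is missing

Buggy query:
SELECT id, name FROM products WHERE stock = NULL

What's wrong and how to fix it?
Bug: Comparing to NULL with '=' never matches; NULL = NULL is unknown, not true

Fix: Use IS NULL to test for NULL

Corrected query:
SELECT id, name FROM products WHERE stock IS NULL

Result:
id | name
---+-----
3  | Rope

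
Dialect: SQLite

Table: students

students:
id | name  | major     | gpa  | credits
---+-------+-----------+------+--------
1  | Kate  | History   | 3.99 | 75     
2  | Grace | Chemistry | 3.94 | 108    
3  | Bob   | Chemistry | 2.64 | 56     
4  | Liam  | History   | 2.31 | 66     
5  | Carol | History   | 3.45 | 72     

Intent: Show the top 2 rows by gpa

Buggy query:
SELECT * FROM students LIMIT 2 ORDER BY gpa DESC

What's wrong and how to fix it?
Bug: ORDER BY cannot follow LIMIT; LIMIT is the final clause

Fix: Sort with ORDER BY, then apply LIMIT

Corrected query:
SELECT * FROM students ORDER BY gpa DESC LIMIT 2

Result:
id | name  | major     | gpa  | credits
---+-------+-----------+------+--------
1  | Kate  | History   | 3.99 | 75     
2  | Grace | Chemistry | 3.94 | 108    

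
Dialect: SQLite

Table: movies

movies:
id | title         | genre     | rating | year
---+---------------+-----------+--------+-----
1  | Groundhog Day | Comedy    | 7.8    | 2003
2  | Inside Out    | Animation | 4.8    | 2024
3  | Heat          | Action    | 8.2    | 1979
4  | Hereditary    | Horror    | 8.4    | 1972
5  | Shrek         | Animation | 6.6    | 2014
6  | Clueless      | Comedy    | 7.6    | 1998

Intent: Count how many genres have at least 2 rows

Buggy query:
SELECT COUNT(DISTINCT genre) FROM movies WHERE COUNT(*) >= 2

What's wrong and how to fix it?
Bug: COUNT(*) cannot appear in WHERE; the per-group count doesn't exist yet

Fix: Group first with HAVING COUNT(*) >= 2, then COUNT the resulting groups

Corrected query:
SELECT COUNT(*) FROM (SELECT genre FROM movies GROUP BY genre HAVING COUNT(*) >= 2)

Result:
COUNT(*)
--------
2       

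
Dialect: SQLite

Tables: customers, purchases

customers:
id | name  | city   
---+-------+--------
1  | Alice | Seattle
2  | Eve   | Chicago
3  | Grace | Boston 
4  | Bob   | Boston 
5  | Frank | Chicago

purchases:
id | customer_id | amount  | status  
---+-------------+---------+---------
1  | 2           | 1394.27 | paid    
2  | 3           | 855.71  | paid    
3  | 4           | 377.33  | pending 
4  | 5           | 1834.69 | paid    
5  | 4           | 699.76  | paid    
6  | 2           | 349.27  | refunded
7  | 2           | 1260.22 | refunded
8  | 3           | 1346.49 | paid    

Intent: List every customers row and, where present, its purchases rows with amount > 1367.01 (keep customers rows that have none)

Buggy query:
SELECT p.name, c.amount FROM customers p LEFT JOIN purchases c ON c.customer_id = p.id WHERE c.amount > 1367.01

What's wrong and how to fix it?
Bug: A WHERE condition on the right-hand table after LEFT JOIN drops unmatched parents

Fix: Put 'c.amount > 1367.01' in the JOIN's ON clause instead of WHERE

Corrected query:
SELECT p.name, c.amount FROM customers p LEFT JOIN purchases c ON c.customer_id = p.id AND c.amount > 1367.01

Result:
name  | amount 
------+--------
Alice | NULL   
Eve   | 1394.27
Grace | NULL   
Bob   | NULL   
Frank | 1834.69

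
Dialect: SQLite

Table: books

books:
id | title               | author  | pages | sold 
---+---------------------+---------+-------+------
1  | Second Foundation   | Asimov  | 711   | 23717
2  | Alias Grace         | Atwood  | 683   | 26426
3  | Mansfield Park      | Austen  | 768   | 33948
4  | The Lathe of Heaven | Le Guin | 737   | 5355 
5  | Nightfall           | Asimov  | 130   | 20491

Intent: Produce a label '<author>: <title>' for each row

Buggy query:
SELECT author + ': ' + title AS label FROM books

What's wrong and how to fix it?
Bug: SQLite uses || for string concatenation; + coerces text to numbers (yielding 0)

Fix: Use the || operator for string concatenation

Corrected query:
SELECT author || ': ' || title AS label FROM books

Result:
label                       
----------------------------
Asimov: Second Foundation   
Atwood: Alias Grace         
Austen: Mansfield Park      
Le Guin: The Lathe of Heaven
Asimov: Nightfall           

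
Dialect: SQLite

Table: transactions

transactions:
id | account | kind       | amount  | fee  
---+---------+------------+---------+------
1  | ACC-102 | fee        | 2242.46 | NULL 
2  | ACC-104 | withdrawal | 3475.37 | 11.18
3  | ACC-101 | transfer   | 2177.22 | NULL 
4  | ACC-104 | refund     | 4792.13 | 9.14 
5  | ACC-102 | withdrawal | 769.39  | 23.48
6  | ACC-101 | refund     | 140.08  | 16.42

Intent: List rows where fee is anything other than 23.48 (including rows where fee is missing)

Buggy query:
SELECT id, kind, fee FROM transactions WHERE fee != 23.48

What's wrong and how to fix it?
Bug: 'fee != 23.48' is unknown when fee is NULL, so NULL rows are silently excluded

Fix: Add an explicit OR fee IS NULL to include the missing-value rows

Corrected query:
SELECT id, kind, fee FROM transactions WHERE fee != 23.48 OR fee IS NULL

Result:
id | kind       | fee  
---+------------+------
1  | fee        | NULL 
2  | withdrawal | 11.18
3  | transfer   | NULL 
4  | refund     | 9.14 
6  | refund     | 16.42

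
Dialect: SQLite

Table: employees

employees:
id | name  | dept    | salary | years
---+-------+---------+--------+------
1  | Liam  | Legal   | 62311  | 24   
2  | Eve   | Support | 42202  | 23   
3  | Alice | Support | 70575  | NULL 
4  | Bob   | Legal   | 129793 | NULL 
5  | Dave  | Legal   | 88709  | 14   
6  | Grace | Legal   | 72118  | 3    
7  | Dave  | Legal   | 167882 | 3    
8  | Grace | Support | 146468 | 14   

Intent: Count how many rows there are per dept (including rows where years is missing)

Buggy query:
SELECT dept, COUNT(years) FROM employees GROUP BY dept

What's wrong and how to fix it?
Bug: COUNT(years) skips NULLs, so groups with missing years are undercounted

Fix: Replace COUNT(years) with COUNT(*)

Corrected query:
SELECT dept, COUNT(*) FROM employees GROUP BY dept

Result:
dept    | COUNT(*)
--------+---------
Legal   | 5       
Support | 3       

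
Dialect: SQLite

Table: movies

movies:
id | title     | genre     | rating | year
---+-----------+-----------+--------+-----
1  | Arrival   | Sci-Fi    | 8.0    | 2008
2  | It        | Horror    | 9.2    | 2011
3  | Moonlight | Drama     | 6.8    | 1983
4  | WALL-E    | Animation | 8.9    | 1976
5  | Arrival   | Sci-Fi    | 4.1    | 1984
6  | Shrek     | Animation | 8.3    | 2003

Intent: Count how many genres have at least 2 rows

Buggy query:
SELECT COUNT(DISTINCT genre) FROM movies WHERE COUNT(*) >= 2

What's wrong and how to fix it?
Bug: COUNT(*) cannot appear in WHERE; the per-group count doesn't exist yet

Fix: Use a subquery that GROUPs and filters with HAVING, then count its rows

Corrected query:
SELECT COUNT(*) FROM (SELECT genre FROM movies GROUP BY genre HAVING COUNT(*) >= 2)

Result:
COUNT(*)
--------
2       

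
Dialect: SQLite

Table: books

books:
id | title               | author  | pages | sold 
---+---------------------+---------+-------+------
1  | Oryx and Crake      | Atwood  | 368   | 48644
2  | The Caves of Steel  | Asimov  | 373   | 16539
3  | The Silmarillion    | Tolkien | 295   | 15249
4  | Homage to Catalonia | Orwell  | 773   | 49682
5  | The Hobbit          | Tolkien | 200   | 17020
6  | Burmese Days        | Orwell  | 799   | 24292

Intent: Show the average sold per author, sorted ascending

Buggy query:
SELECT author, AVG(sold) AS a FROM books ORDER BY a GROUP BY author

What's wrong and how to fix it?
Bug: ORDER BY appears before GROUP BY; SQL clause order requires GROUP BY first

Fix: Reorder: SELECT … FROM … GROUP BY … ORDER BY …

Corrected query:
SELECT author, AVG(sold) AS a FROM books GROUP BY author ORDER BY a

Result:
author  | a      
--------+--------
Tolkien | 16134.5
Asimov  | 16539  
Orwell  | 36987  
Atwood  | 48644  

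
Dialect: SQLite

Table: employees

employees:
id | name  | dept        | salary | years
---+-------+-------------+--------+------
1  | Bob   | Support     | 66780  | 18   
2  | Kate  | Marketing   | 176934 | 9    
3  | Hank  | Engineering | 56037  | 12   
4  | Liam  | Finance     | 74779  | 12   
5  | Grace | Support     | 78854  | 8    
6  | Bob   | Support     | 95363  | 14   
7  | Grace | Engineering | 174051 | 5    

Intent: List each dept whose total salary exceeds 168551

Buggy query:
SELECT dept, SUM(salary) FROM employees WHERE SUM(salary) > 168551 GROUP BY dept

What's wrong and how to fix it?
Bug: Aggregate functions cannot appear in a WHERE clause

Fix: Move the aggregate condition to a HAVING clause

Corrected query:
SELECT dept, SUM(salary) FROM employees GROUP BY dept HAVING SUM(salary) > 168551

Result:
dept        | SUM(salary)
------------+------------
Engineering | 230088     
Marketing   | 176934     
Support     | 240997     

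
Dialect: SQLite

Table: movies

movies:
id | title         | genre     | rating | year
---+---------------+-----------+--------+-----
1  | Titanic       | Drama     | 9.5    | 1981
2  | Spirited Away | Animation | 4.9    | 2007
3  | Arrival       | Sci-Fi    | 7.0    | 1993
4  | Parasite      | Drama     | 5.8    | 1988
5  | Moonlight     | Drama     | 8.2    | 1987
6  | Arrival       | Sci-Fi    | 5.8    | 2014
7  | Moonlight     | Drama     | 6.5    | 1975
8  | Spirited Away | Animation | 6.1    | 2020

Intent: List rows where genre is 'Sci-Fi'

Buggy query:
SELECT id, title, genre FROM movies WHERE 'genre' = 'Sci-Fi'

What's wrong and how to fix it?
Bug: Single quotes denote string literals in SQL; the column name is being compared as a constant string

Fix: Reference the column as genre without single quotes

Corrected query:
SELECT id, title, genre FROM movies WHERE genre = 'Sci-Fi'

Result:
id | title   | genre 
---+---------+-------
3  | Arrival | Sci-Fi
6  | Arrival | Sci-Fi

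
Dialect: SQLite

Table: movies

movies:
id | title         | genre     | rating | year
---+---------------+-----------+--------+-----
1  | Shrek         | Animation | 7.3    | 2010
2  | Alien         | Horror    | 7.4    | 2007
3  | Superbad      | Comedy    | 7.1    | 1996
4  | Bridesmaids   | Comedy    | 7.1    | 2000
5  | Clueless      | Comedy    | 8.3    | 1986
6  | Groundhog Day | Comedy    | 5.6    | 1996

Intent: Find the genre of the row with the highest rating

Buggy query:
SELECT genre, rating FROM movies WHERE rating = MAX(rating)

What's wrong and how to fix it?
Bug: WHERE is evaluated per row; an aggregate over the whole table isn't defined there

Fix: Use a subquery: WHERE rating = (SELECT MAX(rating) FROM movies)

Corrected query:
SELECT genre, rating FROM movies WHERE rating = (SELECT MAX(rating) FROM movies)

Result:
genre  | rating
-------+-------
Comedy | 8.3   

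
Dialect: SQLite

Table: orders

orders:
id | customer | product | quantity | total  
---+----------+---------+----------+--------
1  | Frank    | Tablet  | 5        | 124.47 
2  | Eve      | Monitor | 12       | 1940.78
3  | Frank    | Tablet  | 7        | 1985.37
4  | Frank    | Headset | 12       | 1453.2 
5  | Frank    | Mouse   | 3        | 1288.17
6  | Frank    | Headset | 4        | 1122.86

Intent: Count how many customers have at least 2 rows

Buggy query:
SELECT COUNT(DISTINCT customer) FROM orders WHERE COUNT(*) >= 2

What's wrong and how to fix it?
Bug: WHERE filters individual rows, not groups, so a group-level COUNT is invalid there

Fix: Group first with HAVING COUNT(*) >= 2, then COUNT the resulting groups

Corrected query:
SELECT COUNT(*) FROM (SELECT customer FROM orders GROUP BY customer HAVING COUNT(*) >= 2)

Result:
COUNT(*)
--------
1       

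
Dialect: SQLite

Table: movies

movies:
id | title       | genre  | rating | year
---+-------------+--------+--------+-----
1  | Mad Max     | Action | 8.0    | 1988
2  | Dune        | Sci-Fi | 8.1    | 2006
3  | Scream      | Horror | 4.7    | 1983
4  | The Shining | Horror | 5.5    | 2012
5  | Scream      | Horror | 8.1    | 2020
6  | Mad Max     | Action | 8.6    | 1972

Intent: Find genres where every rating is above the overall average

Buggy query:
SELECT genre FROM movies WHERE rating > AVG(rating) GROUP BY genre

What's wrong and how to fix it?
Bug: WHERE evaluates per row before aggregation, so AVG() is unavailable

Fix: Use a subquery for AVG and a HAVING MIN(...) filter so the condition holds for every row in the group

Corrected query:
SELECT genre FROM movies GROUP BY genre HAVING MIN(rating) > (SELECT AVG(rating) FROM movies)

Result:
genre 
------
Action
Sci-Fi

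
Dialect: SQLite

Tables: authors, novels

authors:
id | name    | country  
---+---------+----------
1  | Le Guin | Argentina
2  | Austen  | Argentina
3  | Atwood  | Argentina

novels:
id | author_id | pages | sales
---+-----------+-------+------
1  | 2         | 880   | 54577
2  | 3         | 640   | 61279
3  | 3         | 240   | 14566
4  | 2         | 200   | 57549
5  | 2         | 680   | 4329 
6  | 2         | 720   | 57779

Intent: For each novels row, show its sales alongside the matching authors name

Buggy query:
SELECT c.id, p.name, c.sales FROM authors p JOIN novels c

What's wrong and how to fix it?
Bug: Missing join condition: each novels row is matched to all authors rows instead of just its own

Fix: Specify the join condition linking the foreign key to the parent id

Corrected query:
SELECT c.id, p.name, c.sales FROM authors p JOIN novels c ON c.author_id = p.id

Result:
id | name   | sales
---+--------+------
1  | Austen | 54577
2  | Atwood | 61279
3  | Atwood | 14566
4  | Austen | 57549
5  | Austen | 4329 
6  | Austen | 57779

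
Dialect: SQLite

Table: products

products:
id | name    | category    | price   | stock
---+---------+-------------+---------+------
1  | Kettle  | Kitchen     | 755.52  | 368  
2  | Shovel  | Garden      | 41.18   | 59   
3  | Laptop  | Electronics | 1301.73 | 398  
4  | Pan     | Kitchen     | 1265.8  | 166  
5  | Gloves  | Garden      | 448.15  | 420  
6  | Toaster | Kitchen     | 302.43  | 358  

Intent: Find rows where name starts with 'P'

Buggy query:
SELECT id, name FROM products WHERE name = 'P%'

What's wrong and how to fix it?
Bug: '=' compares the literal string including the % character; pattern matching needs LIKE

Fix: Use LIKE for wildcard pattern matching

Corrected query:
SELECT id, name FROM products WHERE name LIKE 'P%'

Result:
id | name
---+-----
4  | Pan 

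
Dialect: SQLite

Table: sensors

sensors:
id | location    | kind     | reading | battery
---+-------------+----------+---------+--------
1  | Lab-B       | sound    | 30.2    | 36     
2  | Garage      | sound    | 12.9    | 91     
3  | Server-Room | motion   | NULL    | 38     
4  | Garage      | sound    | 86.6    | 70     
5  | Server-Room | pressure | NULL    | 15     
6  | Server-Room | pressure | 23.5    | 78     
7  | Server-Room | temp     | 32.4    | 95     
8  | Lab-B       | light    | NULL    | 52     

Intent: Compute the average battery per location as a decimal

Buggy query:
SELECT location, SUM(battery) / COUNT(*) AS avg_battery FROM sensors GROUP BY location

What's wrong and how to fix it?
Bug: SUM(battery) and COUNT(*) are both integers; the division truncates the fractional part

Fix: Cast one side to REAL so the division keeps the fractional part

Corrected query:
SELECT location, SUM(battery) * 1.0 / COUNT(*) AS avg_battery FROM sensors GROUP BY location

Result:
location    | avg_battery
------------+------------
Garage      | 80.5       
Lab-B       | 44         
Server-Room | 56.5       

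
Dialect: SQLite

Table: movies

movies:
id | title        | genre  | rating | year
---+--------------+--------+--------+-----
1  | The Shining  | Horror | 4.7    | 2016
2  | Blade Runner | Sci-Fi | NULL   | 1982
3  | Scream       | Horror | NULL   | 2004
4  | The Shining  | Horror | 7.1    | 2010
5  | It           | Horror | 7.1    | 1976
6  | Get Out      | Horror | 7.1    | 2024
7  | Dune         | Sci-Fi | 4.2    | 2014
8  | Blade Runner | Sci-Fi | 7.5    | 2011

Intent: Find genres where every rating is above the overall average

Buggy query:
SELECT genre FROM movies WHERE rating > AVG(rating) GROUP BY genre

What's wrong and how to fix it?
Bug: AVG() is an aggregate; it can't sit directly in WHERE

Fix: Compute the overall average in a scalar subquery and compare each group's MIN against it in HAVING

Corrected query:
SELECT genre FROM movies GROUP BY genre HAVING MIN(rating) > (SELECT AVG(rating) FROM movies)

Result:
(no rows)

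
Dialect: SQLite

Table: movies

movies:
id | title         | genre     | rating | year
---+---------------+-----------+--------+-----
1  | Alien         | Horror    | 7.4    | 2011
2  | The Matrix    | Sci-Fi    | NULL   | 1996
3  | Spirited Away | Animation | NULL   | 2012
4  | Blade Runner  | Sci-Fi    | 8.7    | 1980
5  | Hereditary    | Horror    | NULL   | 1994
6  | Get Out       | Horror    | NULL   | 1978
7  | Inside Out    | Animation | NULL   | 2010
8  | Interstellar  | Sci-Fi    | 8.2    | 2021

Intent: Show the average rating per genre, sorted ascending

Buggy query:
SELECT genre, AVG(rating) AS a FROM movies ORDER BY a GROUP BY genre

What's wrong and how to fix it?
Bug: GROUP BY must precede ORDER BY

Fix: Move ORDER BY to the end, after GROUP BY

Corrected query:
SELECT genre, AVG(rating) AS a FROM movies GROUP BY genre ORDER BY a

Result:
genre     | a   
----------+-----
Animation | NULL
Horror    | 7.4 
Sci-Fi    | 8.45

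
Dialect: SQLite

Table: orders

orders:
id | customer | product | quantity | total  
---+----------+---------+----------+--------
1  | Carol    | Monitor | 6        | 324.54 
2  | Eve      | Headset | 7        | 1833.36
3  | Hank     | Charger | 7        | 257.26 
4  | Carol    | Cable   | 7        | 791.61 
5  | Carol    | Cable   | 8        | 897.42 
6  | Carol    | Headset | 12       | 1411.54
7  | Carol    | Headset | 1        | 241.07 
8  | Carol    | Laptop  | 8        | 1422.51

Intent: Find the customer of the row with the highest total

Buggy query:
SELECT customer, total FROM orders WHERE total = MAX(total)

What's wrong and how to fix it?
Bug: MAX(total) is an aggregate and cannot be used directly in WHERE

Fix: Use a subquery: WHERE total = (SELECT MAX(total) FROM orders)

Corrected query:
SELECT customer, total FROM orders WHERE total = (SELECT MAX(total) FROM orders)

Result:
customer | total  
---------+--------
Eve      | 1833.36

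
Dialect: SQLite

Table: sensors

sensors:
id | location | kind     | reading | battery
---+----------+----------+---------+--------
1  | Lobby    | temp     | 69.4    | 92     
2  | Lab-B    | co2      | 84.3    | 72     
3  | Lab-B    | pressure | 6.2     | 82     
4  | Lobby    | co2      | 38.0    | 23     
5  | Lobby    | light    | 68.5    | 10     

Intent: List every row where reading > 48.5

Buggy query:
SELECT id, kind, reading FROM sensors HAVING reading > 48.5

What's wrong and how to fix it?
Bug: HAVING filters the output of aggregation, but this query has no GROUP BY and no aggregate functions, so SQLite rejects it (HAVING clause on a non-aggregate query); the condition here is per row

Fix: Replace HAVING with WHERE since the condition applies to individual rows

Corrected query:
SELECT id, kind, reading FROM sensors WHERE reading > 48.5

Result:
id | kind  | reading
---+-------+--------
1  | temp  | 69.4   
2  | co2   | 84.3   
5  | light | 68.5   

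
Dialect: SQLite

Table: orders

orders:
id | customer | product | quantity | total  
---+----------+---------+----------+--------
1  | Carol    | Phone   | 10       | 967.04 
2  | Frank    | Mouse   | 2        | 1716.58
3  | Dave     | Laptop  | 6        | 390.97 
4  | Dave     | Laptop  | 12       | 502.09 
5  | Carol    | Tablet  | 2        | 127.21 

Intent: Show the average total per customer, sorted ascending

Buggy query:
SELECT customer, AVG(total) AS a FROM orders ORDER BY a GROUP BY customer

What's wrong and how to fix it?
Bug: GROUP BY must precede ORDER BY

Fix: Move ORDER BY to the end, after GROUP BY

Corrected query:
SELECT customer, AVG(total) AS a FROM orders GROUP BY customer ORDER BY a

Result:
customer | a      
---------+--------
Dave     | 446.53 
Carol    | 547.125
Frank    | 1716.58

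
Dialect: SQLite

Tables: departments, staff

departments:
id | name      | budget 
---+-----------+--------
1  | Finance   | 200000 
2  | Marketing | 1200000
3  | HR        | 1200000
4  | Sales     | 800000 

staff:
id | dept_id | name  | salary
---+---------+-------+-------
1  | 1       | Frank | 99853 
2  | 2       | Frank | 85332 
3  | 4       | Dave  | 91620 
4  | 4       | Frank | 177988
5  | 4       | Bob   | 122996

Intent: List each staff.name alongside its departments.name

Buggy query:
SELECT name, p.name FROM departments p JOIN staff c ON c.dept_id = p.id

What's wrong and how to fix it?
Bug: 'name' exists in both joined tables, so the database can't tell which one is meant

Fix: Prefix ambiguous columns with the table alias

Corrected query:
SELECT c.name, p.name FROM departments p JOIN staff c ON c.dept_id = p.id

Result:
name  | name     
------+----------
Frank | Finance  
Frank | Marketing
Dave  | Sales    
Frank | Sales    
Bob   | Sales    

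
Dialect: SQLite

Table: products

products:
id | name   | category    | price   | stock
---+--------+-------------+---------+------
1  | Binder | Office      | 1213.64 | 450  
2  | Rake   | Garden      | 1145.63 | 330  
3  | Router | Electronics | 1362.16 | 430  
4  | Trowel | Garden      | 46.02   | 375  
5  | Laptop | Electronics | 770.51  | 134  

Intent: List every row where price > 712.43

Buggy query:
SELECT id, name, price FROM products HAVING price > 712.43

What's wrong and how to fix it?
Bug: This is a non-aggregate query (no GROUP BY, no aggregates), so in SQLite the HAVING clause is invalid here; a row-level condition belongs in WHERE

Fix: Replace HAVING with WHERE since the condition applies to individual rows

Corrected query:
SELECT id, name, price FROM products WHERE price > 712.43

Result:
id | name   | price  
---+--------+--------
1  | Binder | 1213.64
2  | Rake   | 1145.63
3  | Router | 1362.16
5  | Laptop | 770.51 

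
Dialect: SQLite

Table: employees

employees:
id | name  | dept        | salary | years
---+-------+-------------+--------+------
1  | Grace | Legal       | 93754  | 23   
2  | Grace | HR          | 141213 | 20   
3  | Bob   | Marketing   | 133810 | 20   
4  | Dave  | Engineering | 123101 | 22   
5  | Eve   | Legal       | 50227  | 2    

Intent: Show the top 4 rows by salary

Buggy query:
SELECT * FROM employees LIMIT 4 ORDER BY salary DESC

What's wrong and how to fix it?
Bug: LIMIT must come after ORDER BY

Fix: Swap the clauses: ORDER BY first, then LIMIT

Corrected query:
SELECT * FROM employees ORDER BY salary DESC LIMIT 4

Result:
id | name  | dept        | salary | years
---+-------+-------------+--------+------
2  | Grace | HR          | 141213 | 20   
3  | Bob   | Marketing   | 133810 | 20   
4  | Dave  | Engineering | 123101 | 22   
1  | Grace | Legal       | 93754  | 23   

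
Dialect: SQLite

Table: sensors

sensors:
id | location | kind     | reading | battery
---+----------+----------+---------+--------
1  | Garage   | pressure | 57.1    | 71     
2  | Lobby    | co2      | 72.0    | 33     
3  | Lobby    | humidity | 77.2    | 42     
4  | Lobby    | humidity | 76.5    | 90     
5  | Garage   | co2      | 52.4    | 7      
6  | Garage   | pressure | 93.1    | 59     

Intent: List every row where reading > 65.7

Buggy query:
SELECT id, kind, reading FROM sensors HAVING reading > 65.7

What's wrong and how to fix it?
Bug: This is a non-aggregate query (no GROUP BY, no aggregates), so in SQLite the HAVING clause is invalid here; a row-level condition belongs in WHERE

Fix: Use WHERE for row-level filtering

Corrected query:
SELECT id, kind, reading FROM sensors WHERE reading > 65.7

Result:
id | kind     | reading
---+----------+--------
2  | co2      | 72     
3  | humidity | 77.2   
4  | humidity | 76.5   
6  | pressure | 93.1   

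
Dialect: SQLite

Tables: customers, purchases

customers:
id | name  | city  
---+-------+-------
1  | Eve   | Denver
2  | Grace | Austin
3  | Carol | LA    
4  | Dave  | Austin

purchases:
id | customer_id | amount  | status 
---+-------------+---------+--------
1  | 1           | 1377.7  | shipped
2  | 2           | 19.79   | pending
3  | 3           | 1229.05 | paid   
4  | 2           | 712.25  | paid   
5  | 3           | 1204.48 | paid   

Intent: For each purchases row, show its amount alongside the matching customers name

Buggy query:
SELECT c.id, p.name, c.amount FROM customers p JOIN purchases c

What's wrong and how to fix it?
Bug: Missing join condition: each purchases row is matched to all customers rows instead of just its own

Fix: Add ON c.customer_id = p.id to the JOIN

Corrected query:
SELECT c.id, p.name, c.amount FROM customers p JOIN purchases c ON c.customer_id = p.id

Result:
id | name  | amount 
---+-------+--------
1  | Eve   | 1377.7 
2  | Grace | 19.79  
3  | Carol | 1229.05
4  | Grace | 712.25 
5  | Carol | 1204.48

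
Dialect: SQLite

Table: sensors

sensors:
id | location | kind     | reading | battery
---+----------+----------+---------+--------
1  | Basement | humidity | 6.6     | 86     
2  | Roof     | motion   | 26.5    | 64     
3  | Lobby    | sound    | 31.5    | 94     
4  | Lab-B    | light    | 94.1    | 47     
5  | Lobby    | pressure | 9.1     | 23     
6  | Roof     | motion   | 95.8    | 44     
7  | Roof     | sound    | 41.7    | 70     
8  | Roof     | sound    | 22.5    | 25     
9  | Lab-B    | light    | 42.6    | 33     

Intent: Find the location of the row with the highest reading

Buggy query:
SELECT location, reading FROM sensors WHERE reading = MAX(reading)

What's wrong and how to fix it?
Bug: WHERE is evaluated per row; an aggregate over the whole table isn't defined there

Fix: Use a subquery: WHERE reading = (SELECT MAX(reading) FROM sensors)

Corrected query:
SELECT location, reading FROM sensors WHERE reading = (SELECT MAX(reading) FROM sensors)

Result:
location | reading
---------+--------
Roof     | 95.8   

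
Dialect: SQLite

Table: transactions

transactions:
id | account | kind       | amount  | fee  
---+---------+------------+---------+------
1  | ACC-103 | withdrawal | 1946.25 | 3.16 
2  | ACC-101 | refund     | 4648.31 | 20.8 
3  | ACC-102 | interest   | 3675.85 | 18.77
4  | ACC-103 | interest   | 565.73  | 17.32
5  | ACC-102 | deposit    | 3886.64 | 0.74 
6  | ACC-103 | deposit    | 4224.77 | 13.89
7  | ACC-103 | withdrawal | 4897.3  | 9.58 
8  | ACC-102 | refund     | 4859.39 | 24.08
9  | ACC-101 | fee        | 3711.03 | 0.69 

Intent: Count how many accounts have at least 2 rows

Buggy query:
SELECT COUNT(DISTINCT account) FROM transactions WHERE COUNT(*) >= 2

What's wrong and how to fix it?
Bug: COUNT(*) cannot appear in WHERE; the per-group count doesn't exist yet

Fix: Use a subquery that GROUPs and filters with HAVING, then count its rows

Corrected query:
SELECT COUNT(*) FROM (SELECT account FROM transactions GROUP BY account HAVING COUNT(*) >= 2)

Result:
COUNT(*)
--------
3       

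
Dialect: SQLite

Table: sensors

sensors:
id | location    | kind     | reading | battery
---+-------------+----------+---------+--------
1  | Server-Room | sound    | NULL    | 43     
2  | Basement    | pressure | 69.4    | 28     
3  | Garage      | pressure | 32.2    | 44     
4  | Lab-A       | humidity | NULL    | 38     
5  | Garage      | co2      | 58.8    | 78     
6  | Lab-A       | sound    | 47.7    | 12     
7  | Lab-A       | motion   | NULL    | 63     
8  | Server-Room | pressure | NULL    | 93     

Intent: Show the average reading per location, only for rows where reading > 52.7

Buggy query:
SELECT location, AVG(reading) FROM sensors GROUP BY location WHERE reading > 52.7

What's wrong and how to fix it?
Bug: Row-level WHERE must come before GROUP BY in the clause order

Fix: Place WHERE between FROM and GROUP BY

Corrected query:
SELECT location, AVG(reading) FROM sensors WHERE reading > 52.7 GROUP BY location

Result:
location | AVG(reading)
---------+-------------
Basement | 69.4        
Garage   | 58.8        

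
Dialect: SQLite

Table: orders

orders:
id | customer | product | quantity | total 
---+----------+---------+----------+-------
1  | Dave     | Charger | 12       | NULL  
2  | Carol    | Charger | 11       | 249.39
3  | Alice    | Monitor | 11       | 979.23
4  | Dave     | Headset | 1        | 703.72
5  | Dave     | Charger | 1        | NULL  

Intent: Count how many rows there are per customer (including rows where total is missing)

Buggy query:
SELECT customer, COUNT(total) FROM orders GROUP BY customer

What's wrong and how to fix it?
Bug: COUNT(total) skips NULLs, so groups with missing total are undercounted

Fix: Replace COUNT(total) with COUNT(*)

Corrected query:
SELECT customer, COUNT(*) FROM orders GROUP BY customer

Result:
customer | COUNT(*)
---------+---------
Alice    | 1       
Carol    | 1       
Dave     | 3       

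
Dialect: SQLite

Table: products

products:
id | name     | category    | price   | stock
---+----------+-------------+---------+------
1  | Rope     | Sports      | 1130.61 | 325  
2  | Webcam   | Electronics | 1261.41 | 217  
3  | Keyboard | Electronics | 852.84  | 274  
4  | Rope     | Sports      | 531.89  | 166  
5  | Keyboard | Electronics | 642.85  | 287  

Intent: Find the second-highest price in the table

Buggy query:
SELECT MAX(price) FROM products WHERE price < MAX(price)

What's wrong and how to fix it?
Bug: MAX(price) on the right of the comparison is an aggregate-in-WHERE error

Fix: Put the inner MAX in a scalar subquery

Corrected query:
SELECT MAX(price) FROM products WHERE price < (SELECT MAX(price) FROM products)

Result:
MAX(price)
----------
1130.61   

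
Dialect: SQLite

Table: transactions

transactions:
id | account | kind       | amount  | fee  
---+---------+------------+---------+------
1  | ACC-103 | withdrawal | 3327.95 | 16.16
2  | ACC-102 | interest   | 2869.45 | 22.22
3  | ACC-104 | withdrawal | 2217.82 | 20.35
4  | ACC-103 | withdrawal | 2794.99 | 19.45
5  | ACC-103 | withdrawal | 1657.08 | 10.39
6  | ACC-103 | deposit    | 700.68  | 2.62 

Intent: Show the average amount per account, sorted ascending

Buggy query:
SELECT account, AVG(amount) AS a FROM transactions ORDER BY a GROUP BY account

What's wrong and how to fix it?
Bug: ORDER BY appears before GROUP BY; SQL clause order requires GROUP BY first

Fix: Move ORDER BY to the end, after GROUP BY

Corrected query:
SELECT account, AVG(amount) AS a FROM transactions GROUP BY account ORDER BY a

Result:
account | a       
--------+---------
ACC-103 | 2120.175
ACC-104 | 2217.82 
ACC-102 | 2869.45 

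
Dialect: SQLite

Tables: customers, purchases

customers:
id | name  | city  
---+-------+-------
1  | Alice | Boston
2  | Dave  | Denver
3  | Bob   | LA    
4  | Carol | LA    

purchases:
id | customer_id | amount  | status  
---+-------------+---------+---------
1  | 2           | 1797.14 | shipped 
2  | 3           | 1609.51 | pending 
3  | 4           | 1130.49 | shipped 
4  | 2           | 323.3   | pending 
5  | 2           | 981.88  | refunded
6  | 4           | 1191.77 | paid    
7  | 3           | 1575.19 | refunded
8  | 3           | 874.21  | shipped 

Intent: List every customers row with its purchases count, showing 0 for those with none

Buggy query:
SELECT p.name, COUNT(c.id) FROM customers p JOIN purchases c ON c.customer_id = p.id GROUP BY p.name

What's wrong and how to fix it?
Bug: An inner join excludes parents with zero children

Fix: Switch to LEFT JOIN to retain unmatched parent rows

Corrected query:
SELECT p.name, COUNT(c.id) FROM customers p LEFT JOIN purchases c ON c.customer_id = p.id GROUP BY p.name

Result:
name  | COUNT(c.id)
------+------------
Alice | 0          
Bob   | 3          
Carol | 2          
Dave  | 3          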